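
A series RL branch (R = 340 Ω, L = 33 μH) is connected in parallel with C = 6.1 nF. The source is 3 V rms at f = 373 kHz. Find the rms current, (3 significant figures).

ω = 2πf = 2.344e+06 rad/s
X_L = ωL = 77.3 Ω
X_C = 1/(ωC) = 69.9 Ω
Branch 1 (R+jX_L): Z₁ = 340 + j77.3 Ω, |Z₁| = 349 Ω
Branch 2 (−jX_C): Z₂ = −j69.9 Ω
Parallel: Z = Z₁Z₂/(Z₁+Z₂), |Z| = 71.7 Ω, ∠Z = -78.4°
I = V/|Z| = 3/71.7 = 41.8 mA

41.8 mA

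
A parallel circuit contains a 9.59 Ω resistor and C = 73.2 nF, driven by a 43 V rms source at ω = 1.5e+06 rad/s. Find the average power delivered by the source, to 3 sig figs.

X_C = 1/(ωC) = 9.11 Ω
Parallel: admittances add. Y = 1/R + jωC
Y = (0.104 + j0.110) S
|Y| = 0.151 S → |Z| = 1/|Y| = 6.60 Ω, ∠Z = −∠Y = -46.5°
I = V/|Z| = 6.51 A
P = VI cos φ = 43 × 6.51 × cos(-46.5°) = 193 W

193 W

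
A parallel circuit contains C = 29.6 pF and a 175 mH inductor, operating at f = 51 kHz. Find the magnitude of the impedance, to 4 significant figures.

119800 Ω

ω = 2πf = 320400 rad/s
X_L = ωL = 56080 Ω
X_C = 1/(ωC) = 105400 Ω
Parallel: admittances add. Y = 1/(jωL) + jωC
Y = (0 − j8.347e-06) S
|Y| = 8.347e-06 S → |Z| = 1/|Y| = 119800 Ω, ∠Z = −∠Y = 90.00°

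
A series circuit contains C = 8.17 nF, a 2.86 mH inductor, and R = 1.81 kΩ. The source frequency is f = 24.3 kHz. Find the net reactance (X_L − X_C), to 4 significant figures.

ω = 2πf = 152700 rad/s
X_L = ωL = 436.7 Ω
X_C = 1/(ωC) = 801.7 Ω
X = 436.7 − 801.7 = -365.0 Ω

-365.0 Ω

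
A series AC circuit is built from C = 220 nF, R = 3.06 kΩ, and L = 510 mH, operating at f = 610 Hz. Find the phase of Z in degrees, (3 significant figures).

ω = 2πf = 3833 rad/s
X_L = ωL = 1950 Ω
X_C = 1/(ωC) = 1190 Ω
Net reactance X = X_L − X_C = 769 Ω
Z = 3060 + j769 Ω
|Z| = √(3060² + 769²) = 3160 Ω
∠Z = arctan(769/3060) = 14.1°

14.1°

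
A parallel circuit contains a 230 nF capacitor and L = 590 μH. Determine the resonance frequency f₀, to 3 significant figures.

13.7 kHz

ω₀ = 1/√(LC) = 1/√(0.00059 × 2.3e-07) = 85840 rad/s
f₀ = ω₀/(2π) = 13.7 kHz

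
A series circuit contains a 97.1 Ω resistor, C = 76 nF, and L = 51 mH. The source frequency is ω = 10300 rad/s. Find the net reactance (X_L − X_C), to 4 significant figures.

-752.2 Ω

X_L = ωL = 525.3 Ω
X_C = 1/(ωC) = 1277 Ω
X = 525.3 − 1277 = -752.2 Ω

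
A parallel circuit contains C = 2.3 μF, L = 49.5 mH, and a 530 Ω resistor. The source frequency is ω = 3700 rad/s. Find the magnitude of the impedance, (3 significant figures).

X_L = ωL = 183 Ω
X_C = 1/(ωC) = 118 Ω
Parallel: admittances add. Y = 1/R + 1/(jωL) + jωC
Y = (0.00189 + j0.00305) S
|Y| = 0.00359 S → |Z| = 1/|Y| = 279 Ω, ∠Z = −∠Y = -58.3°

279 Ω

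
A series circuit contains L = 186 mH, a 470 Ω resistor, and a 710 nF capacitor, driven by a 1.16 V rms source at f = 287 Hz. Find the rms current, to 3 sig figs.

ω = 2πf = 1803 rad/s
X_L = ωL = 335 Ω
X_C = 1/(ωC) = 781 Ω
Net reactance X = X_L − X_C = -446 Ω
Z = 470 − j446 Ω
|Z| = √(470² + 446²) = 648 Ω
I = V/|Z| = 1.16/648 = 1.79 mA

1.79 mA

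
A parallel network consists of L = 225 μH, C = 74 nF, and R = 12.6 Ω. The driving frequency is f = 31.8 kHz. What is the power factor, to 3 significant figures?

0.996

ω = 2πf = 199800 rad/s
X_L = ωL = 45.0 Ω
X_C = 1/(ωC) = 67.6 Ω
Parallel: admittances add. Y = 1/R + 1/(jωL) + jωC
Y = (0.0794 − j0.00746) S
|Y| = 0.0797 S → |Z| = 1/|Y| = 12.5 Ω, ∠Z = −∠Y = 5.37°
cos φ = cos(5.37°) = 0.996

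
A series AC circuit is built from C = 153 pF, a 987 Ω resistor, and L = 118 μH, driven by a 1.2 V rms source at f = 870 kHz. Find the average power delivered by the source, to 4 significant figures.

1.113 mW

ω = 2πf = 5.466e+06 rad/s
X_L = ωL = 645.0 Ω
X_C = 1/(ωC) = 1196 Ω
Net reactance X = X_L − X_C = -550.6 Ω
Z = 987.0 − j550.6 Ω
|Z| = √(987.0² + 550.6²) = 1130 Ω
∠Z = arctan(-550.6/987.0) = -29.16°
I = V/|Z| = 1.062 mA
P = VI cos φ = 1.2 × 0.001062 × cos(-29.16°) = 1.113 mW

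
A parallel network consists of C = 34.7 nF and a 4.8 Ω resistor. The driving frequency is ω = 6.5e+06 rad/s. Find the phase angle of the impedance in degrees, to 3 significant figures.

-47.3°

X_C = 1/(ωC) = 4.43 Ω
Parallel: admittances add. Y = 1/R + jωC
Y = (0.208 + j0.226) S
|Y| = 0.307 S → |Z| = 1/|Y| = 3.26 Ω, ∠Z = −∠Y = -47.3°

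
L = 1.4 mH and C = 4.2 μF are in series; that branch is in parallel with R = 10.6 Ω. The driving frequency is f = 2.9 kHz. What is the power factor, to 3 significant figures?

0.761

ω = 2πf = 18220 rad/s
X_L = ωL = 25.5 Ω
X_C = 1/(ωC) = 13.1 Ω
Branch 1: Z₁ = R = 10.6 Ω
Branch 2 (series LC): Z₂ = j(X_L − X_C) = j12.4 Ω
Parallel: Z = Z₁Z₂/(Z₁+Z₂), |Z| = 8.07 Ω, ∠Z = 40.4°
cos φ = cos(40.4°) = 0.761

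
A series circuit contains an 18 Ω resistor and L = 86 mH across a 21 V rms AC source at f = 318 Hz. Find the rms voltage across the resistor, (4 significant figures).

ω = 2πf = 1998 rad/s
X_L = ωL = 171.8 Ω
Z = 18.00 + j171.8 Ω
|Z| = √(18.00² + 171.8²) = 172.8 Ω
I = V/|Z| = 121.5 mA
V_R = I·|Z_R| = 0.1215 × 18.00 = 2.188 V

2.188 V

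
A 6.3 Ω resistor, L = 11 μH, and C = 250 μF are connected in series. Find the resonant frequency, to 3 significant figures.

3.03 kHz

ω₀ = 1/√(LC) = 1/√(1.1e-05 × 0.00025) = 19070 rad/s
f₀ = ω₀/(2π) = 3.03 kHz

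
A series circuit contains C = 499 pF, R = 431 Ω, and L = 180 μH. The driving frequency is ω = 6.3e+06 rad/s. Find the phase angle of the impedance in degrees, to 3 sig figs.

62.2°

X_L = ωL = 1130 Ω
X_C = 1/(ωC) = 318 Ω
Net reactance X = X_L − X_C = 816 Ω
Z = 431 + j816 Ω
|Z| = √(431² + 816²) = 923 Ω
∠Z = arctan(816/431) = 62.2°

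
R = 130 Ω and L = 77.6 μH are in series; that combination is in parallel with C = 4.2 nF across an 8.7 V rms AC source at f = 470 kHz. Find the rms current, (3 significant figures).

80.8 mA

ω = 2πf = 2.953e+06 rad/s
X_L = ωL = 229 Ω
X_C = 1/(ωC) = 80.6 Ω
Branch 1 (R+jX_L): Z₁ = 130 + j229 Ω, |Z₁| = 263 Ω
Branch 2 (−jX_C): Z₂ = −j80.6 Ω
Parallel: Z = Z₁Z₂/(Z₁+Z₂), |Z| = 108 Ω, ∠Z = -78.4°
I = V/|Z| = 8.7/108 = 80.8 mA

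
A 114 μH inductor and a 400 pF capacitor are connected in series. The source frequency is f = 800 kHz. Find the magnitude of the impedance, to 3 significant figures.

75.7 Ω

ω = 2πf = 5.027e+06 rad/s
X_L = ωL = 573 Ω
X_C = 1/(ωC) = 497 Ω
Net reactance X = X_L − X_C = 75.7 Ω
Z = j75.7 Ω
|Z| = √(0² + 75.7²) = 75.7 Ω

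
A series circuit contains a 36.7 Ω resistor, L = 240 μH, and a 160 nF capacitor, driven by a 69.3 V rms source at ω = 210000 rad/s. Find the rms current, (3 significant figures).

X_L = ωL = 50.4 Ω
X_C = 1/(ωC) = 29.8 Ω
Net reactance X = X_L − X_C = 20.6 Ω
Z = 36.7 + j20.6 Ω
|Z| = √(36.7² + 20.6²) = 42.1 Ω
I = V/|Z| = 69.3/42.1 = 1.65 A

1.65 A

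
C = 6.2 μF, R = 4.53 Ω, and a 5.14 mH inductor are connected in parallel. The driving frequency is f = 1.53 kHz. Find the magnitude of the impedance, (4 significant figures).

ω = 2πf = 9613 rad/s
X_L = ωL = 49.41 Ω
X_C = 1/(ωC) = 16.78 Ω
Parallel: admittances add. Y = 1/R + 1/(jωL) + jωC
Y = (0.2208 + j0.03936) S
|Y| = 0.2242 S → |Z| = 1/|Y| = 4.460 Ω, ∠Z = −∠Y = -10.11°

4.460 Ω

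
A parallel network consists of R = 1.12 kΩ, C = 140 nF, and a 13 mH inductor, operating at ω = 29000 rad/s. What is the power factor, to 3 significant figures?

0.536

X_L = ωL = 377 Ω
X_C = 1/(ωC) = 246 Ω
Parallel: admittances add. Y = 1/R + 1/(jωL) + jωC
Y = (0.000893 + j0.00141) S
|Y| = 0.00167 S → |Z| = 1/|Y| = 600 Ω, ∠Z = −∠Y = -57.6°
cos φ = cos(-57.6°) = 0.536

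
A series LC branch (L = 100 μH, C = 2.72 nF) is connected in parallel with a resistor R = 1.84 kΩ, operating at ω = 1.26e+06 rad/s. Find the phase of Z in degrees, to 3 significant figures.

X_L = ωL = 126 Ω
X_C = 1/(ωC) = 292 Ω
Branch 1: Z₁ = R = 1840 Ω
Branch 2 (series LC): Z₂ = j(X_L − X_C) = −j166 Ω
Parallel: Z = Z₁Z₂/(Z₁+Z₂), |Z| = 165 Ω, ∠Z = -84.9°

-84.9°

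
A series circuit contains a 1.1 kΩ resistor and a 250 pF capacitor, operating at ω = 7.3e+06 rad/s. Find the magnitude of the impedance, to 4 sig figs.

1229 Ω

X_C = 1/(ωC) = 547.9 Ω
Z = 1100 − j547.9 Ω
|Z| = √(1100² + 547.9²) = 1229 Ω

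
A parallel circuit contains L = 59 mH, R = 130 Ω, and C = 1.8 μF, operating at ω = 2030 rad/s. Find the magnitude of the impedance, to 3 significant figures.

X_L = ωL = 120 Ω
X_C = 1/(ωC) = 274 Ω
Parallel: admittances add. Y = 1/R + 1/(jωL) + jωC
Y = (0.00769 − j0.00470) S
|Y| = 0.00901 S → |Z| = 1/|Y| = 111 Ω, ∠Z = −∠Y = 31.4°

111 Ω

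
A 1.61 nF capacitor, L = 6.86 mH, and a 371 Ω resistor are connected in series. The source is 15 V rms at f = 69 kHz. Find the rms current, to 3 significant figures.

9.46 mA

ω = 2πf = 433500 rad/s
X_L = ωL = 2970 Ω
X_C = 1/(ωC) = 1430 Ω
Net reactance X = X_L − X_C = 1540 Ω
Z = 371 + j1540 Ω
|Z| = √(371² + 1540²) = 1590 Ω
I = V/|Z| = 15/1590 = 9.46 mA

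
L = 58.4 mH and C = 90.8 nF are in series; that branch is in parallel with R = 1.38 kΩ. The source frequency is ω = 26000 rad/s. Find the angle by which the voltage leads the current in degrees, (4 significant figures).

X_L = ωL = 1518 Ω
X_C = 1/(ωC) = 423.6 Ω
Branch 1: Z₁ = R = 1380 Ω
Branch 2 (series LC): Z₂ = j(X_L − X_C) = j1095 Ω
Parallel: Z = Z₁Z₂/(Z₁+Z₂), |Z| = 857.7 Ω, ∠Z = 51.57°

51.57°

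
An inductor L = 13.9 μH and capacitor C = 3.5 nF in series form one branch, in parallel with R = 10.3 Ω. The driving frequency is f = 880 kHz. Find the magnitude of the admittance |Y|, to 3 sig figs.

ω = 2πf = 5.529e+06 rad/s
X_L = ωL = 76.9 Ω
X_C = 1/(ωC) = 51.7 Ω
Branch 1: Z₁ = R = 10.3 Ω
Branch 2 (series LC): Z₂ = j(X_L − X_C) = j25.2 Ω
Parallel: Z = Z₁Z₂/(Z₁+Z₂), |Z| = 9.53 Ω, ∠Z = 22.2°
|Y| = 1/|Z| = 105 mS

105 mS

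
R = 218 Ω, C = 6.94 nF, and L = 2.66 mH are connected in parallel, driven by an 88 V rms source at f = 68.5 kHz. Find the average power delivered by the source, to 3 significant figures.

35.5 W

ω = 2πf = 430400 rad/s
X_L = ωL = 1140 Ω
X_C = 1/(ωC) = 335 Ω
Parallel: admittances add. Y = 1/R + 1/(jωL) + jωC
Y = (0.00459 + j0.00211) S
|Y| = 0.00505 S → |Z| = 1/|Y| = 198 Ω, ∠Z = −∠Y = -24.7°
I = V/|Z| = 444 mA
P = VI cos φ = 88 × 0.444 × cos(-24.7°) = 35.5 W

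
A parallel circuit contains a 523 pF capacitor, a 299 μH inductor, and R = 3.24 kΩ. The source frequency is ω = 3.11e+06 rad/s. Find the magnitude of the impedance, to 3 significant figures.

X_L = ωL = 930 Ω
X_C = 1/(ωC) = 615 Ω
Parallel: admittances add. Y = 1/R + 1/(jωL) + jωC
Y = (0.000309 + j0.000551) S
|Y| = 0.000632 S → |Z| = 1/|Y| = 1580 Ω, ∠Z = −∠Y = -60.8°

1580 Ω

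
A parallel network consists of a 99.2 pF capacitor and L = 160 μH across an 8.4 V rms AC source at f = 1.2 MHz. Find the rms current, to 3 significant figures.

ω = 2πf = 7.54e+06 rad/s
X_L = ωL = 1210 Ω
X_C = 1/(ωC) = 1340 Ω
Parallel: admittances add. Y = 1/(jωL) + jωC
Y = (0 − j8.1e-05) S
|Y| = 8.1e-05 S → |Z| = 1/|Y| = 12300 Ω, ∠Z = −∠Y = 90.0°
I = V/|Z| = 8.4/12300 = 680 μA

680 μA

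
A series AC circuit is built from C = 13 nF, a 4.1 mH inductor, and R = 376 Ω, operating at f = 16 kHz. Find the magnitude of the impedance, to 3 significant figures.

ω = 2πf = 100500 rad/s
X_L = ωL = 412 Ω
X_C = 1/(ωC) = 765 Ω
Net reactance X = X_L − X_C = -353 Ω
Z = 376 − j353 Ω
|Z| = √(376² + 353²) = 516 Ω

516 Ω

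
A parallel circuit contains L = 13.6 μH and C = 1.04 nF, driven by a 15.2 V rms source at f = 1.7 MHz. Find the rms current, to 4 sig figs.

64.22 mA

ω = 2πf = 1.068e+07 rad/s
X_L = ωL = 145.3 Ω
X_C = 1/(ωC) = 90.02 Ω
Parallel: admittances add. Y = 1/(jωL) + jωC
Y = (0 + j0.004225) S
|Y| = 0.004225 S → |Z| = 1/|Y| = 236.7 Ω, ∠Z = −∠Y = -90.00°
I = V/|Z| = 15.2/236.7 = 64.22 mA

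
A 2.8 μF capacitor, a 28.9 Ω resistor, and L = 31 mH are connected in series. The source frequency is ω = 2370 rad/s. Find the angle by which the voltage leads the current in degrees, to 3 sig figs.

-69.5°

X_L = ωL = 73.5 Ω
X_C = 1/(ωC) = 151 Ω
Net reactance X = X_L − X_C = -77.2 Ω
Z = 28.9 − j77.2 Ω
|Z| = √(28.9² + 77.2²) = 82.5 Ω
∠Z = arctan(-77.2/28.9) = -69.5°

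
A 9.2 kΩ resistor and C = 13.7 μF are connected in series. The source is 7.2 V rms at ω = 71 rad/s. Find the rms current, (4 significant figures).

777.8 μA

X_C = 1/(ωC) = 1028 Ω
Z = 9200 − j1028 Ω
|Z| = √(9200² + 1028²) = 9257 Ω
I = V/|Z| = 7.2/9257 = 777.8 μA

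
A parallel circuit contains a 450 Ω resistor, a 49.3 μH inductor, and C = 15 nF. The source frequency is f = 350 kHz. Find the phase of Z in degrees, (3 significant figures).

-84.7°

ω = 2πf = 2.199e+06 rad/s
X_L = ωL = 108 Ω
X_C = 1/(ωC) = 30.3 Ω
Parallel: admittances add. Y = 1/R + 1/(jωL) + jωC
Y = (0.00222 + j0.0238) S
|Y| = 0.0239 S → |Z| = 1/|Y| = 41.9 Ω, ∠Z = −∠Y = -84.7°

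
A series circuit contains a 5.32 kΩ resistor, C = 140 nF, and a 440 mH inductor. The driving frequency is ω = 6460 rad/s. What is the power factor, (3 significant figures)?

X_L = ωL = 2840 Ω
X_C = 1/(ωC) = 1110 Ω
Net reactance X = X_L − X_C = 1740 Ω
Z = 5320 + j1740 Ω
|Z| = √(5320² + 1740²) = 5600 Ω
∠Z = arctan(1740/5320) = 18.1°
cos φ = cos(18.1°) = 0.951

0.951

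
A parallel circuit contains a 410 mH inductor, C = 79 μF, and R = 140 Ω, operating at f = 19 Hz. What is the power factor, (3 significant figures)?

ω = 2πf = 119.4 rad/s
X_L = ωL = 48.9 Ω
X_C = 1/(ωC) = 106 Ω
Parallel: admittances add. Y = 1/R + 1/(jωL) + jωC
Y = (0.00714 − j0.0110) S
|Y| = 0.0131 S → |Z| = 1/|Y| = 76.2 Ω, ∠Z = −∠Y = 57.0°
cos φ = cos(57.0°) = 0.545

0.545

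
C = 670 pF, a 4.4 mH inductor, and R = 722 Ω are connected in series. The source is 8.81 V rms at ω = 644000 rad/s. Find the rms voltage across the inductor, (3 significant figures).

X_L = ωL = 2830 Ω
X_C = 1/(ωC) = 2320 Ω
Net reactance X = X_L − X_C = 516 Ω
Z = 722 + j516 Ω
|Z| = √(722² + 516²) = 887 Ω
I = V/|Z| = 9.93 mA
V_L = I·|Z_L| = 0.00993 × 2830 = 28.1 V

28.1 V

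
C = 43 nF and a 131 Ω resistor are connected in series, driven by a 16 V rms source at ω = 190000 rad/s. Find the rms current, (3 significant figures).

X_C = 1/(ωC) = 122 Ω
Z = 131 − j122 Ω
|Z| = √(131² + 122²) = 179 Ω
I = V/|Z| = 16/179 = 89.2 mA

89.2 mA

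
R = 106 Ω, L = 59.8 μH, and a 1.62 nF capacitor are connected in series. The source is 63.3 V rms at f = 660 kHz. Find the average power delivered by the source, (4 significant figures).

ω = 2πf = 4.147e+06 rad/s
X_L = ωL = 248.0 Ω
X_C = 1/(ωC) = 148.9 Ω
Net reactance X = X_L − X_C = 99.13 Ω
Z = 106.0 + j99.13 Ω
|Z| = √(106.0² + 99.13²) = 145.1 Ω
∠Z = arctan(99.13/106.0) = 43.08°
I = V/|Z| = 436.2 mA
P = VI cos φ = 63.3 × 0.4362 × cos(43.08°) = 20.16 W

20.16 W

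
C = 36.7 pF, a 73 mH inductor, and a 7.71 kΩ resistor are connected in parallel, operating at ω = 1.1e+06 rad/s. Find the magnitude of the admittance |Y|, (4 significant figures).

132.7 μS

X_L = ωL = 80300 Ω
X_C = 1/(ωC) = 24770 Ω
Parallel: admittances add. Y = 1/R + 1/(jωL) + jωC
Y = (0.0001297 + j2.792e-05) S
|Y| = 0.0001327 S → |Z| = 1/|Y| = 7537 Ω, ∠Z = −∠Y = -12.15°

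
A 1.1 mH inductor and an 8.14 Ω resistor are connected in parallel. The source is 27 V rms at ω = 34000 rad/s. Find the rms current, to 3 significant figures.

3.39 A

X_L = ωL = 37.4 Ω
Parallel: admittances add. Y = 1/R + 1/(jωL)
Y = (0.123 − j0.0267) S
|Y| = 0.126 S → |Z| = 1/|Y| = 7.95 Ω, ∠Z = −∠Y = 12.3°
I = V/|Z| = 27/7.95 = 3.39 A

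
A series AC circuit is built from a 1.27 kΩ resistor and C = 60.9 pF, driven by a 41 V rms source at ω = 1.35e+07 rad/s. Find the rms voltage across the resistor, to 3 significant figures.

X_C = 1/(ωC) = 1220 Ω
Z = 1270 − j1220 Ω
|Z| = √(1270² + 1220²) = 1760 Ω
I = V/|Z| = 23.3 mA
V_R = I·|Z_R| = 0.0233 × 1270 = 29.6 V

29.6 V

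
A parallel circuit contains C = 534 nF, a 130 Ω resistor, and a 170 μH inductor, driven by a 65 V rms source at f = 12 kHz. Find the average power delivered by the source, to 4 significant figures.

32.50 W

ω = 2πf = 75400 rad/s
X_L = ωL = 12.82 Ω
X_C = 1/(ωC) = 24.84 Ω
Parallel: admittances add. Y = 1/R + 1/(jωL) + jωC
Y = (0.007692 − j0.03775) S
|Y| = 0.03853 S → |Z| = 1/|Y| = 25.95 Ω, ∠Z = −∠Y = 78.48°
I = V/|Z| = 2.504 A
P = VI cos φ = 65 × 2.504 × cos(78.48°) = 32.50 W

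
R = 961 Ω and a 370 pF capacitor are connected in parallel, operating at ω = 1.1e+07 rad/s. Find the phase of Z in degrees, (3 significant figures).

X_C = 1/(ωC) = 246 Ω
Parallel: admittances add. Y = 1/R + jωC
Y = (0.00104 + j0.00407) S
|Y| = 0.00420 S → |Z| = 1/|Y| = 238 Ω, ∠Z = −∠Y = -75.7°

-75.7°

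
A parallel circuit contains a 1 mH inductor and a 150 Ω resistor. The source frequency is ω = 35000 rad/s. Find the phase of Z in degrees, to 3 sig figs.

X_L = ωL = 35.0 Ω
Parallel: admittances add. Y = 1/R + 1/(jωL)
Y = (0.00667 − j0.0286) S
|Y| = 0.0293 S → |Z| = 1/|Y| = 34.1 Ω, ∠Z = −∠Y = 76.9°

76.9°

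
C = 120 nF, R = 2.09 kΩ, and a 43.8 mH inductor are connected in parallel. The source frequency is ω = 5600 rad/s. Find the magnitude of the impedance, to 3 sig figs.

X_L = ωL = 245 Ω
X_C = 1/(ωC) = 1490 Ω
Parallel: admittances add. Y = 1/R + 1/(jωL) + jωC
Y = (0.000478 − j0.00340) S
|Y| = 0.00344 S → |Z| = 1/|Y| = 291 Ω, ∠Z = −∠Y = 82.0°

291 Ω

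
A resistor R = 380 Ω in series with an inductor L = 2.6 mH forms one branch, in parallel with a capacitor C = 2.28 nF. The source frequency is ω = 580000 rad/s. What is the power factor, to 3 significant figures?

0.219

X_L = ωL = 1510 Ω
X_C = 1/(ωC) = 756 Ω
Branch 1 (R+jX_L): Z₁ = 380 + j1510 Ω, |Z₁| = 1560 Ω
Branch 2 (−jX_C): Z₂ = −j756 Ω
Parallel: Z = Z₁Z₂/(Z₁+Z₂), |Z| = 1400 Ω, ∠Z = -77.3°
cos φ = cos(-77.3°) = 0.219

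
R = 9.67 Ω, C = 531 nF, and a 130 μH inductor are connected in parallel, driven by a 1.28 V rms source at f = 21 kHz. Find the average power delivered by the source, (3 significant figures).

ω = 2πf = 131900 rad/s
X_L = ωL = 17.2 Ω
X_C = 1/(ωC) = 14.3 Ω
Parallel: admittances add. Y = 1/R + 1/(jωL) + jωC
Y = (0.103 + j0.0118) S
|Y| = 0.104 S → |Z| = 1/|Y| = 9.61 Ω, ∠Z = −∠Y = -6.49°
I = V/|Z| = 133 mA
P = VI cos φ = 1.28 × 0.133 × cos(-6.49°) = 169 mW

169 mW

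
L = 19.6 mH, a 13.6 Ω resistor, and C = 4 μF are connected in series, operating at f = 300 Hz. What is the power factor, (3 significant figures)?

ω = 2πf = 1885 rad/s
X_L = ωL = 36.9 Ω
X_C = 1/(ωC) = 133 Ω
Net reactance X = X_L − X_C = -95.7 Ω
Z = 13.6 − j95.7 Ω
|Z| = √(13.6² + 95.7²) = 96.6 Ω
∠Z = arctan(-95.7/13.6) = -81.9°
cos φ = cos(-81.9°) = 0.141

0.141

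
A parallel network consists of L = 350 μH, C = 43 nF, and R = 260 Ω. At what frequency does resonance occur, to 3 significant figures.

ω₀ = 1/√(LC) = 1/√(0.00035 × 4.3e-08) = 257800 rad/s
f₀ = ω₀/(2π) = 41.0 kHz

41.0 kHz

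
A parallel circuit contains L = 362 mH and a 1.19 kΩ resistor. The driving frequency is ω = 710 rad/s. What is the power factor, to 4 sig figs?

X_L = ωL = 257.0 Ω
Parallel: admittances add. Y = 1/R + 1/(jωL)
Y = (0.0008403 − j0.003891) S
|Y| = 0.003980 S → |Z| = 1/|Y| = 251.2 Ω, ∠Z = −∠Y = 77.81°
cos φ = cos(77.81°) = 0.2111

0.2111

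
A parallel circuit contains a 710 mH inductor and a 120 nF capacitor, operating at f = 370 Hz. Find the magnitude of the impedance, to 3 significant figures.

ω = 2πf = 2325 rad/s
X_L = ωL = 1650 Ω
X_C = 1/(ωC) = 3580 Ω
Parallel: admittances add. Y = 1/(jωL) + jωC
Y = (0 − j0.000327) S
|Y| = 0.000327 S → |Z| = 1/|Y| = 3060 Ω, ∠Z = −∠Y = 90.0°

3060 Ω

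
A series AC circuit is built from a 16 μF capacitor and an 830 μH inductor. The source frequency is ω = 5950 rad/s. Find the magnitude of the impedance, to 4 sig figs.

X_L = ωL = 4.939 Ω
X_C = 1/(ωC) = 10.50 Ω
Net reactance X = X_L − X_C = -5.566 Ω
Z = − j5.566 Ω
|Z| = √(0² + 5.566²) = 5.566 Ω

5.566 Ω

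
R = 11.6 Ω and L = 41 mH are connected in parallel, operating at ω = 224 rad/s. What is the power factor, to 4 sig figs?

0.6207

X_L = ωL = 9.184 Ω
Parallel: admittances add. Y = 1/R + 1/(jωL)
Y = (0.08621 − j0.1089) S
|Y| = 0.1389 S → |Z| = 1/|Y| = 7.200 Ω, ∠Z = −∠Y = 51.63°
cos φ = cos(51.63°) = 0.6207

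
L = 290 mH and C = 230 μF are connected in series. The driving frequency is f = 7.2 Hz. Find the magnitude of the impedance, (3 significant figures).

83.0 Ω

ω = 2πf = 45.24 rad/s
X_L = ωL = 13.1 Ω
X_C = 1/(ωC) = 96.1 Ω
Net reactance X = X_L − X_C = -83.0 Ω
Z = − j83.0 Ω
|Z| = √(0² + 83.0²) = 83.0 Ω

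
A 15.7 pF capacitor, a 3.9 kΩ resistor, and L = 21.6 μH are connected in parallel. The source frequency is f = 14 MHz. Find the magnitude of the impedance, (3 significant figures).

1120 Ω

ω = 2πf = 8.796e+07 rad/s
X_L = ωL = 1900 Ω
X_C = 1/(ωC) = 724 Ω
Parallel: admittances add. Y = 1/R + 1/(jωL) + jωC
Y = (0.000256 + j0.000855) S
|Y| = 0.000892 S → |Z| = 1/|Y| = 1120 Ω, ∠Z = −∠Y = -73.3°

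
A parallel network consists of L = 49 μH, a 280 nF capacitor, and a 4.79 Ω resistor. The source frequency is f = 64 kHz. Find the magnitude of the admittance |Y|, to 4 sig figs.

217.7 mS

ω = 2πf = 402100 rad/s
X_L = ωL = 19.70 Ω
X_C = 1/(ωC) = 8.881 Ω
Parallel: admittances add. Y = 1/R + 1/(jωL) + jωC
Y = (0.2088 + j0.06184) S
|Y| = 0.2177 S → |Z| = 1/|Y| = 4.593 Ω, ∠Z = −∠Y = -16.50°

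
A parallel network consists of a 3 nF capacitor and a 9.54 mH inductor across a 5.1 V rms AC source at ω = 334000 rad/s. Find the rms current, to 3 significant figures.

X_L = ωL = 3190 Ω
X_C = 1/(ωC) = 998 Ω
Parallel: admittances add. Y = 1/(jωL) + jωC
Y = (0 + j0.000688) S
|Y| = 0.000688 S → |Z| = 1/|Y| = 1450 Ω, ∠Z = −∠Y = -90.0°
I = V/|Z| = 5.1/1450 = 3.51 mA

3.51 mA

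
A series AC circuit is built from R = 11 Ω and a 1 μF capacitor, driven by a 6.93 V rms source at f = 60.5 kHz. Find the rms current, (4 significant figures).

612.7 mA

ω = 2πf = 380100 rad/s
X_C = 1/(ωC) = 2.631 Ω
Z = 11.00 − j2.631 Ω
|Z| = √(11.00² + 2.631²) = 11.31 Ω
I = V/|Z| = 6.93/11.31 = 612.7 mA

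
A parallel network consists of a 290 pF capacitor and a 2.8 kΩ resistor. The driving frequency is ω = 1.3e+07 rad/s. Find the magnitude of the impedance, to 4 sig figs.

264.1 Ω

X_C = 1/(ωC) = 265.3 Ω
Parallel: admittances add. Y = 1/R + jωC
Y = (0.0003571 + j0.003770) S
|Y| = 0.003787 S → |Z| = 1/|Y| = 264.1 Ω, ∠Z = −∠Y = -84.59°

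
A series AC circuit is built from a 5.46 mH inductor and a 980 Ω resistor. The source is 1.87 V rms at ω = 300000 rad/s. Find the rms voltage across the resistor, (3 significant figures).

X_L = ωL = 1640 Ω
Z = 980 + j1640 Ω
|Z| = √(980² + 1640²) = 1910 Ω
I = V/|Z| = 980 μA
V_R = I·|Z_R| = 0.000980 × 980 = 0.960 V

0.960 V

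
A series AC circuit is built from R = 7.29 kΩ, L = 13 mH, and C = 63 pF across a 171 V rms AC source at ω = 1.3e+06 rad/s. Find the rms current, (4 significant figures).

19.73 mA

X_L = ωL = 16900 Ω
X_C = 1/(ωC) = 12210 Ω
Net reactance X = X_L − X_C = 4690 Ω
Z = 7290 + j4690 Ω
|Z| = √(7290² + 4690²) = 8668 Ω
I = V/|Z| = 171/8668 = 19.73 mA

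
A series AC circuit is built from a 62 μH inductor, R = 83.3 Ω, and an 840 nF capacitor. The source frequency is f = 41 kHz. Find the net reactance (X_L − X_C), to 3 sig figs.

11.4 Ω

ω = 2πf = 257600 rad/s
X_L = ωL = 16.0 Ω
X_C = 1/(ωC) = 4.62 Ω
X = 16.0 − 4.62 = 11.4 Ω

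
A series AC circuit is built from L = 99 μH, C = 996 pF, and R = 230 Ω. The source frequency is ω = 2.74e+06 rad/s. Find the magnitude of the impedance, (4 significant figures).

X_L = ωL = 271.3 Ω
X_C = 1/(ωC) = 366.4 Ω
Net reactance X = X_L − X_C = -95.17 Ω
Z = 230.0 − j95.17 Ω
|Z| = √(230.0² + 95.17²) = 248.9 Ω

248.9 Ω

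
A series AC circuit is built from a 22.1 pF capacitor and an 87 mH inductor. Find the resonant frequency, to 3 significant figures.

ω₀ = 1/√(LC) = 1/√(0.087 × 2.21e-11) = 721200 rad/s
f₀ = ω₀/(2π) = 115 kHz

115 kHz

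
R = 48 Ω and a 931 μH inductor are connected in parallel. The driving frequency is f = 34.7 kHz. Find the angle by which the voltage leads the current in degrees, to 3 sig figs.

ω = 2πf = 218000 rad/s
X_L = ωL = 203 Ω
Parallel: admittances add. Y = 1/R + 1/(jωL)
Y = (0.0208 − j0.00493) S
|Y| = 0.0214 S → |Z| = 1/|Y| = 46.7 Ω, ∠Z = −∠Y = 13.3°

13.3°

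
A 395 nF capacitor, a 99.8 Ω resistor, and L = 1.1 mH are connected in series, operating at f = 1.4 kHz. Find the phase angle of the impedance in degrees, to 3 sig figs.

ω = 2πf = 8796 rad/s
X_L = ωL = 9.68 Ω
X_C = 1/(ωC) = 288 Ω
Net reactance X = X_L − X_C = -278 Ω
Z = 99.8 − j278 Ω
|Z| = √(99.8² + 278²) = 295 Ω
∠Z = arctan(-278/99.8) = -70.3°

-70.3°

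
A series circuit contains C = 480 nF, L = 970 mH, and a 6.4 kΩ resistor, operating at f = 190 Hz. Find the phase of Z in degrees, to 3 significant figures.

ω = 2πf = 1194 rad/s
X_L = ωL = 1160 Ω
X_C = 1/(ωC) = 1750 Ω
Net reactance X = X_L − X_C = -587 Ω
Z = 6400 − j587 Ω
|Z| = √(6400² + 587²) = 6430 Ω
∠Z = arctan(-587/6400) = -5.24°

-5.24°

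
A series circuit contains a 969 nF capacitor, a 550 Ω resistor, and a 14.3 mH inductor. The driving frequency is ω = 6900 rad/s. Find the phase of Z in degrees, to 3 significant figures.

-5.29°

X_L = ωL = 98.7 Ω
X_C = 1/(ωC) = 150 Ω
Net reactance X = X_L − X_C = -50.9 Ω
Z = 550 − j50.9 Ω
|Z| = √(550² + 50.9²) = 552 Ω
∠Z = arctan(-50.9/550) = -5.29°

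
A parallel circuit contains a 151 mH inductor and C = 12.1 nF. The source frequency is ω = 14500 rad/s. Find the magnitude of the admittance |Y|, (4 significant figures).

281.3 μS

X_L = ωL = 2190 Ω
X_C = 1/(ωC) = 5700 Ω
Parallel: admittances add. Y = 1/(jωL) + jωC
Y = (0 − j0.0002813) S
|Y| = 0.0002813 S → |Z| = 1/|Y| = 3555 Ω, ∠Z = −∠Y = 90.00°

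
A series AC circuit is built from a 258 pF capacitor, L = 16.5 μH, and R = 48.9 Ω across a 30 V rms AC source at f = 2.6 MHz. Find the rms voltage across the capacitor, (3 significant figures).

ω = 2πf = 1.634e+07 rad/s
X_L = ωL = 270 Ω
X_C = 1/(ωC) = 237 Ω
Net reactance X = X_L − X_C = 32.3 Ω
Z = 48.9 + j32.3 Ω
|Z| = √(48.9² + 32.3²) = 58.6 Ω
I = V/|Z| = 512 mA
V_C = I·|Z_C| = 0.512 × 237 = 121 V

121 V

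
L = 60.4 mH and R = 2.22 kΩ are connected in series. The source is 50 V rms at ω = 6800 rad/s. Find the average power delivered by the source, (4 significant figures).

X_L = ωL = 410.7 Ω
Z = 2220 + j410.7 Ω
|Z| = √(2220² + 410.7²) = 2258 Ω
∠Z = arctan(410.7/2220) = 10.48°
I = V/|Z| = 22.15 mA
P = VI cos φ = 50 × 0.02215 × cos(10.48°) = 1.089 W

1.089 W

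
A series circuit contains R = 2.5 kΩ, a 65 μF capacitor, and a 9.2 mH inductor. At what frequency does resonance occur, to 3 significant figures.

206 Hz

ω₀ = 1/√(LC) = 1/√(0.0092 × 6.5e-05) = 1293 rad/s
f₀ = ω₀/(2π) = 206 Hz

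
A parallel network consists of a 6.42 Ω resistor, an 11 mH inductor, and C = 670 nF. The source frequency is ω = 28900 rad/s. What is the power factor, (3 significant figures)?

X_L = ωL = 318 Ω
X_C = 1/(ωC) = 51.6 Ω
Parallel: admittances add. Y = 1/R + 1/(jωL) + jωC
Y = (0.156 + j0.0162) S
|Y| = 0.157 S → |Z| = 1/|Y| = 6.39 Ω, ∠Z = −∠Y = -5.94°
cos φ = cos(-5.94°) = 0.995

0.995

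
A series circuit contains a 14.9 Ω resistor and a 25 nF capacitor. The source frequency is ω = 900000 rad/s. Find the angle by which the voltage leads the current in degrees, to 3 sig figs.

X_C = 1/(ωC) = 44.4 Ω
Z = 14.9 − j44.4 Ω
|Z| = √(14.9² + 44.4²) = 46.9 Ω
∠Z = arctan(-44.4/14.9) = -71.5°

-71.5°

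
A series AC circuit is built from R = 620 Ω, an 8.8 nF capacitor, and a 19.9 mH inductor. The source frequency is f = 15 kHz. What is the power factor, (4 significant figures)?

ω = 2πf = 94250 rad/s
X_L = ωL = 1876 Ω
X_C = 1/(ωC) = 1206 Ω
Net reactance X = X_L − X_C = 669.8 Ω
Z = 620.0 + j669.8 Ω
|Z| = √(620.0² + 669.8²) = 912.7 Ω
∠Z = arctan(669.8/620.0) = 47.21°
cos φ = cos(47.21°) = 0.6793

0.6793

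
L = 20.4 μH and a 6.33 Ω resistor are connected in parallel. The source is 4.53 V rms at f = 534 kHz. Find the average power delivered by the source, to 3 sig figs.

ω = 2πf = 3.355e+06 rad/s
X_L = ωL = 68.4 Ω
Parallel: admittances add. Y = 1/R + 1/(jωL)
Y = (0.158 − j0.0146) S
|Y| = 0.159 S → |Z| = 1/|Y| = 6.30 Ω, ∠Z = −∠Y = 5.28°
I = V/|Z| = 719 mA
P = VI cos φ = 4.53 × 0.719 × cos(5.28°) = 3.24 W

3.24 W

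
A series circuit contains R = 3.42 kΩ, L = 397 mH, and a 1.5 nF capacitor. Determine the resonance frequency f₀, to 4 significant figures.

ω₀ = 1/√(LC) = 1/√(0.397 × 1.5e-09) = 40980 rad/s
f₀ = ω₀/(2π) = 6.522 kHz

6.522 kHz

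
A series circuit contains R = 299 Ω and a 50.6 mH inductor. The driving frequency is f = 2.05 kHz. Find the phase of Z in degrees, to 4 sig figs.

ω = 2πf = 12880 rad/s
X_L = ωL = 651.8 Ω
Z = 299.0 + j651.8 Ω
|Z| = √(299.0² + 651.8²) = 717.1 Ω
∠Z = arctan(651.8/299.0) = 65.36°

65.36°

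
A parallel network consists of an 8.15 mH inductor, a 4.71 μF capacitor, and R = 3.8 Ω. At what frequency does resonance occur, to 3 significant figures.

ω₀ = 1/√(LC) = 1/√(0.00815 × 4.71e-06) = 5104 rad/s
f₀ = ω₀/(2π) = 812 Hz

812 Hz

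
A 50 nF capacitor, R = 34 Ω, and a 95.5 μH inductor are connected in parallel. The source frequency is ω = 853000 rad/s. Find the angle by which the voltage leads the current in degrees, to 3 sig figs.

-45.9°

X_L = ωL = 81.5 Ω
X_C = 1/(ωC) = 23.4 Ω
Parallel: admittances add. Y = 1/R + 1/(jωL) + jωC
Y = (0.0294 + j0.0304) S
|Y| = 0.0423 S → |Z| = 1/|Y| = 23.7 Ω, ∠Z = −∠Y = -45.9°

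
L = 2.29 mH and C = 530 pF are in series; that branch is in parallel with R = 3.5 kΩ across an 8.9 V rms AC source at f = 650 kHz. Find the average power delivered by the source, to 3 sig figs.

22.6 mW

ω = 2πf = 4.084e+06 rad/s
X_L = ωL = 9350 Ω
X_C = 1/(ωC) = 462 Ω
Branch 1: Z₁ = R = 3500 Ω
Branch 2 (series LC): Z₂ = j(X_L − X_C) = j8890 Ω
Parallel: Z = Z₁Z₂/(Z₁+Z₂), |Z| = 3260 Ω, ∠Z = 21.5°
I = V/|Z| = 2.73 mA
P = VI cos φ = 8.9 × 0.00273 × cos(21.5°) = 22.6 mW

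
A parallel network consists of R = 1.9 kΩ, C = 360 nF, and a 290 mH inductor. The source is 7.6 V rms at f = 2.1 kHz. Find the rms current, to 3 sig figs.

ω = 2πf = 13190 rad/s
X_L = ωL = 3830 Ω
X_C = 1/(ωC) = 211 Ω
Parallel: admittances add. Y = 1/R + 1/(jωL) + jωC
Y = (0.000526 + j0.00449) S
|Y| = 0.00452 S → |Z| = 1/|Y| = 221 Ω, ∠Z = −∠Y = -83.3°
I = V/|Z| = 7.6/221 = 34.3 mA

34.3 mA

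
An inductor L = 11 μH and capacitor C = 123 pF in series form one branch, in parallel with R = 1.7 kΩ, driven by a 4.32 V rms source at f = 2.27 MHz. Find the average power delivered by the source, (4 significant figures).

10.98 mW

ω = 2πf = 1.426e+07 rad/s
X_L = ωL = 156.9 Ω
X_C = 1/(ωC) = 570.0 Ω
Branch 1: Z₁ = R = 1700 Ω
Branch 2 (series LC): Z₂ = j(X_L − X_C) = −j413.1 Ω
Parallel: Z = Z₁Z₂/(Z₁+Z₂), |Z| = 401.4 Ω, ∠Z = -76.34°
I = V/|Z| = 10.76 mA
P = VI cos φ = 4.32 × 0.01076 × cos(-76.34°) = 10.98 mW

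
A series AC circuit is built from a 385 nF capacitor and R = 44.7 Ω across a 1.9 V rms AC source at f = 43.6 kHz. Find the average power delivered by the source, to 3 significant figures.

ω = 2πf = 273900 rad/s
X_C = 1/(ωC) = 9.48 Ω
Z = 44.7 − j9.48 Ω
|Z| = √(44.7² + 9.48²) = 45.7 Ω
∠Z = arctan(-9.48/44.7) = -12.0°
I = V/|Z| = 41.6 mA
P = VI cos φ = 1.9 × 0.0416 × cos(-12.0°) = 77.3 mW

77.3 mW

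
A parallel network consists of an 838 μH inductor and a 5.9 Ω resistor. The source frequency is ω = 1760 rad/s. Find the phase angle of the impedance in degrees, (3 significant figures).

X_L = ωL = 1.47 Ω
Parallel: admittances add. Y = 1/R + 1/(jωL)
Y = (0.169 − j0.678) S
|Y| = 0.699 S → |Z| = 1/|Y| = 1.43 Ω, ∠Z = −∠Y = 76.0°

76.0°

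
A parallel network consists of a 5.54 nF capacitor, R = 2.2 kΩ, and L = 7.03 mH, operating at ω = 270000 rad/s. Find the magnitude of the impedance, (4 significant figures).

934.3 Ω

X_L = ωL = 1898 Ω
X_C = 1/(ωC) = 668.5 Ω
Parallel: admittances add. Y = 1/R + 1/(jωL) + jωC
Y = (0.0004545 + j0.0009690) S
|Y| = 0.001070 S → |Z| = 1/|Y| = 934.3 Ω, ∠Z = −∠Y = -64.87°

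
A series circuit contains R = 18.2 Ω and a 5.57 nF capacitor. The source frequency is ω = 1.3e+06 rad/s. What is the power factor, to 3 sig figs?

0.131

X_C = 1/(ωC) = 138 Ω
Z = 18.2 − j138 Ω
|Z| = √(18.2² + 138²) = 139 Ω
∠Z = arctan(-138/18.2) = -82.5°
cos φ = cos(-82.5°) = 0.131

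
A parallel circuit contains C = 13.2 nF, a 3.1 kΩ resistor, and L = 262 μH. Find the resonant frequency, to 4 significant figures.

85.58 kHz

ω₀ = 1/√(LC) = 1/√(0.000262 × 1.32e-08) = 537700 rad/s
f₀ = ω₀/(2π) = 85.58 kHz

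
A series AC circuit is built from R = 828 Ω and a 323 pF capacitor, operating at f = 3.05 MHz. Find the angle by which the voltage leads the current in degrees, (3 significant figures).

ω = 2πf = 1.916e+07 rad/s
X_C = 1/(ωC) = 162 Ω
Z = 828 − j162 Ω
|Z| = √(828² + 162²) = 844 Ω
∠Z = arctan(-162/828) = -11.0°

-11.0°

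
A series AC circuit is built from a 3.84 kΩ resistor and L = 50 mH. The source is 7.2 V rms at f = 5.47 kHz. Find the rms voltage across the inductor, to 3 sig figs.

2.94 V

ω = 2πf = 34370 rad/s
X_L = ωL = 1720 Ω
Z = 3840 + j1720 Ω
|Z| = √(3840² + 1720²) = 4210 Ω
I = V/|Z| = 1.71 mA
V_L = I·|Z_L| = 0.00171 × 1720 = 2.94 V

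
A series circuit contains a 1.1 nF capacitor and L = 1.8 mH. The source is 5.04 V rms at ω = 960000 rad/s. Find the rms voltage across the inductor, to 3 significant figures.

11.2 V

X_L = ωL = 1730 Ω
X_C = 1/(ωC) = 947 Ω
Net reactance X = X_L − X_C = 781 Ω
Z = j781 Ω
|Z| = √(0² + 781²) = 781 Ω
I = V/|Z| = 6.45 mA
V_L = I·|Z_L| = 0.00645 × 1730 = 11.2 V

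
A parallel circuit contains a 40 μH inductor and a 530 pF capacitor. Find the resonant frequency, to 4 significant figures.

1.093 MHz

ω₀ = 1/√(LC) = 1/√(4e-05 × 5.3e-10) = 6.868e+06 rad/s
f₀ = ω₀/(2π) = 1.093 MHz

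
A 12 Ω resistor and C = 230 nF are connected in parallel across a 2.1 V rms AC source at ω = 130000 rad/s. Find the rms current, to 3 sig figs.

X_C = 1/(ωC) = 33.4 Ω
Parallel: admittances add. Y = 1/R + jωC
Y = (0.0833 + j0.0299) S
|Y| = 0.0885 S → |Z| = 1/|Y| = 11.3 Ω, ∠Z = −∠Y = -19.7°
I = V/|Z| = 2.1/11.3 = 186 mA

186 mA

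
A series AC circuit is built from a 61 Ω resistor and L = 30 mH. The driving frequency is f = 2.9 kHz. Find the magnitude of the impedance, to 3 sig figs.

550 Ω

ω = 2πf = 18220 rad/s
X_L = ωL = 547 Ω
Z = 61.0 + j547 Ω
|Z| = √(61.0² + 547²) = 550 Ω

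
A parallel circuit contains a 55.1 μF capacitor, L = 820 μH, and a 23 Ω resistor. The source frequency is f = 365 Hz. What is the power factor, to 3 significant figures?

ω = 2πf = 2293 rad/s
X_L = ωL = 1.88 Ω
X_C = 1/(ωC) = 7.91 Ω
Parallel: admittances add. Y = 1/R + 1/(jωL) + jωC
Y = (0.0435 − j0.405) S
|Y| = 0.408 S → |Z| = 1/|Y| = 2.45 Ω, ∠Z = −∠Y = 83.9°
cos φ = cos(83.9°) = 0.107

0.107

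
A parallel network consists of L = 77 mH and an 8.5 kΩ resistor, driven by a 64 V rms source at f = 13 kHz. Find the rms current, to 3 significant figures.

ω = 2πf = 81680 rad/s
X_L = ωL = 6290 Ω
Parallel: admittances add. Y = 1/R + 1/(jωL)
Y = (0.000118 − j0.000159) S
|Y| = 0.000198 S → |Z| = 1/|Y| = 5060 Ω, ∠Z = −∠Y = 53.5°
I = V/|Z| = 64/5060 = 12.7 mA

12.7 mA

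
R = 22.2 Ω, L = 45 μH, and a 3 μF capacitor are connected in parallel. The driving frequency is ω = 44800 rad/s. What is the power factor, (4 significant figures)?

X_L = ωL = 2.016 Ω
X_C = 1/(ωC) = 7.440 Ω
Parallel: admittances add. Y = 1/R + 1/(jωL) + jωC
Y = (0.04505 − j0.3616) S
|Y| = 0.3644 S → |Z| = 1/|Y| = 2.744 Ω, ∠Z = −∠Y = 82.90°
cos φ = cos(82.90°) = 0.1236

0.1236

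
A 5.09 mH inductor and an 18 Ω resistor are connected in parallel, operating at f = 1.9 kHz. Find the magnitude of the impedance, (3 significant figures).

17.3 Ω

ω = 2πf = 11940 rad/s
X_L = ωL = 60.8 Ω
Parallel: admittances add. Y = 1/R + 1/(jωL)
Y = (0.0556 − j0.0165) S
|Y| = 0.0579 S → |Z| = 1/|Y| = 17.3 Ω, ∠Z = −∠Y = 16.5°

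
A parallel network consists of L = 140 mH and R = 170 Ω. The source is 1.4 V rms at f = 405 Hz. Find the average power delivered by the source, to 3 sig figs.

11.5 mW

ω = 2πf = 2545 rad/s
X_L = ωL = 356 Ω
Parallel: admittances add. Y = 1/R + 1/(jωL)
Y = (0.00588 − j0.00281) S
|Y| = 0.00652 S → |Z| = 1/|Y| = 153 Ω, ∠Z = −∠Y = 25.5°
I = V/|Z| = 9.12 mA
P = VI cos φ = 1.4 × 0.00912 × cos(25.5°) = 11.5 mW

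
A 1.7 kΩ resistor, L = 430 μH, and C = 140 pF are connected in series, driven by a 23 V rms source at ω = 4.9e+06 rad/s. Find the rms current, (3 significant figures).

12.6 mA

X_L = ωL = 2110 Ω
X_C = 1/(ωC) = 1460 Ω
Net reactance X = X_L − X_C = 649 Ω
Z = 1700 + j649 Ω
|Z| = √(1700² + 649²) = 1820 Ω
I = V/|Z| = 23/1820 = 12.6 mA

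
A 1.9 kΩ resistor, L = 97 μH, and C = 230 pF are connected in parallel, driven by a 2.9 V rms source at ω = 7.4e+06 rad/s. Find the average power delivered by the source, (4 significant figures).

X_L = ωL = 717.8 Ω
X_C = 1/(ωC) = 587.5 Ω
Parallel: admittances add. Y = 1/R + 1/(jωL) + jωC
Y = (0.0005263 + j0.0003089) S
|Y| = 0.0006102 S → |Z| = 1/|Y| = 1639 Ω, ∠Z = −∠Y = -30.41°
I = V/|Z| = 1.770 mA
P = VI cos φ = 2.9 × 0.001770 × cos(-30.41°) = 4.426 mW

4.426 mW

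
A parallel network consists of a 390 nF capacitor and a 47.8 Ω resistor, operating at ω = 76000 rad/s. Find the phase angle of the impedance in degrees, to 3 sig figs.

-54.8°

X_C = 1/(ωC) = 33.7 Ω
Parallel: admittances add. Y = 1/R + jωC
Y = (0.0209 + j0.0296) S
|Y| = 0.0363 S → |Z| = 1/|Y| = 27.6 Ω, ∠Z = −∠Y = -54.8°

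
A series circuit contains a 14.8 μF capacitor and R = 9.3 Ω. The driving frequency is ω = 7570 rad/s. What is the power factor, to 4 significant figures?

X_C = 1/(ωC) = 8.926 Ω
Z = 9.300 − j8.926 Ω
|Z| = √(9.300² + 8.926²) = 12.89 Ω
∠Z = arctan(-8.926/9.300) = -43.82°
cos φ = cos(-43.82°) = 0.7215

0.7215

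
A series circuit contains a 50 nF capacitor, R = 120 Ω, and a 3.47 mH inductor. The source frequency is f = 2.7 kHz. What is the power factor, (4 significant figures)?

ω = 2πf = 16960 rad/s
X_L = ωL = 58.87 Ω
X_C = 1/(ωC) = 1179 Ω
Net reactance X = X_L − X_C = -1120 Ω
Z = 120.0 − j1120 Ω
|Z| = √(120.0² + 1120²) = 1126 Ω
∠Z = arctan(-1120/120.0) = -83.88°
cos φ = cos(-83.88°) = 0.1065

0.1065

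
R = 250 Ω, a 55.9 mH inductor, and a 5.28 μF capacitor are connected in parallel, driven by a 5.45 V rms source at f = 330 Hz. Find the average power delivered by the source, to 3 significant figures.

119 mW

ω = 2πf = 2073 rad/s
X_L = ωL = 116 Ω
X_C = 1/(ωC) = 91.3 Ω
Parallel: admittances add. Y = 1/R + 1/(jωL) + jωC
Y = (0.00400 + j0.00232) S
|Y| = 0.00462 S → |Z| = 1/|Y| = 216 Ω, ∠Z = −∠Y = -30.1°
I = V/|Z| = 25.2 mA
P = VI cos φ = 5.45 × 0.0252 × cos(-30.1°) = 119 mW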